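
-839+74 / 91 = -838.19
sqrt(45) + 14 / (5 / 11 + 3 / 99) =3* sqrt(5) + 231 / 8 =35.58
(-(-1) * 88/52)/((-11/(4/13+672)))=-103.43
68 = 68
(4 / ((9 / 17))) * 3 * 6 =136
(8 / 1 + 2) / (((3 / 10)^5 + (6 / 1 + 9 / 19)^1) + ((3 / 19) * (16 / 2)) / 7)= 133000000 / 88532319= 1.50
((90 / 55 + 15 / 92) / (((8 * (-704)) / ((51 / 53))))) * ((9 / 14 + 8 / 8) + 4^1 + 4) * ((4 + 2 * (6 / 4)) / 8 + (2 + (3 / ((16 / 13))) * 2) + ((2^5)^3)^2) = -7692645419212185 / 2416623616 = -3183220.33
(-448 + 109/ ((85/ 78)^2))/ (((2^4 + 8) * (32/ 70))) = -4503877/ 138720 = -32.47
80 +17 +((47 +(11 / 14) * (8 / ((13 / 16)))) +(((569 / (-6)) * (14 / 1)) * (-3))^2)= 1443664107 / 91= 15864440.74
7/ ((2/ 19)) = 133/ 2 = 66.50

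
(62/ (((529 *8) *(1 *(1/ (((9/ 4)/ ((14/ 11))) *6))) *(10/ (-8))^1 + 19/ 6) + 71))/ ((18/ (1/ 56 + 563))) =-1040457/ 227780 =-4.57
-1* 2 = -2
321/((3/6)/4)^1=2568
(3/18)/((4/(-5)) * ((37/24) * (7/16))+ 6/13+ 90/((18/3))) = 1040/93113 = 0.01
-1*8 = -8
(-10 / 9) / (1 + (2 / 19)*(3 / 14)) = -665 / 612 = -1.09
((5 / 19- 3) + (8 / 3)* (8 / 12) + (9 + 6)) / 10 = 2401 / 1710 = 1.40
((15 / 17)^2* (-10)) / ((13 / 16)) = -36000 / 3757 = -9.58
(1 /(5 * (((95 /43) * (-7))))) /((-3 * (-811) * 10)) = -43 /80897250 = -0.00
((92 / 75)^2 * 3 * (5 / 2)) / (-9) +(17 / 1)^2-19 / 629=610784822 / 2122875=287.72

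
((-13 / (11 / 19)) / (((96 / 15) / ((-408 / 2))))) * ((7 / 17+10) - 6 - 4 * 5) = -981825 / 88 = -11157.10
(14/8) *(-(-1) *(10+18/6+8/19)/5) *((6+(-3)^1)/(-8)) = -1071/608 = -1.76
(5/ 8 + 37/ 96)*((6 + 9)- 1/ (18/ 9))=2813/ 192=14.65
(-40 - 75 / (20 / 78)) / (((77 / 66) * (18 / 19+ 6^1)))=-1805 / 44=-41.02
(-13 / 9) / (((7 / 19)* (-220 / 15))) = 0.27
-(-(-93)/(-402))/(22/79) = 2449/2948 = 0.83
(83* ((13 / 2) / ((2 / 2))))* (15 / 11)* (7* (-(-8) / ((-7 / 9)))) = -582660 / 11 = -52969.09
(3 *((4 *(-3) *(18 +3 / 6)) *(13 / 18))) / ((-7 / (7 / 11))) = 481 / 11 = 43.73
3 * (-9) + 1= -26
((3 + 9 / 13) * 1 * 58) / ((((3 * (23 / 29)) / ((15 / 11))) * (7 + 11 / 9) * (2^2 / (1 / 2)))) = 227070 / 121693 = 1.87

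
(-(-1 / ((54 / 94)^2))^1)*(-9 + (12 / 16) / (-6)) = -27.65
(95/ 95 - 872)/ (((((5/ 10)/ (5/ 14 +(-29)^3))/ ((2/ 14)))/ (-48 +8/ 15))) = -211745319032/ 735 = -288088869.43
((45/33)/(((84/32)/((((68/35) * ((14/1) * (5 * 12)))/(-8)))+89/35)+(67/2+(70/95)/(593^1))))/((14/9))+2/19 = 69784652578/538492157291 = 0.13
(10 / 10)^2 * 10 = 10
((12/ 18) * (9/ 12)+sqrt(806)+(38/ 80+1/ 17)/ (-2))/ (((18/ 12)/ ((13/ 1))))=4121/ 2040+26 * sqrt(806)/ 3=248.07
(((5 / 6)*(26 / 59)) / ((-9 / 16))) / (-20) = 52 / 1593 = 0.03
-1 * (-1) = 1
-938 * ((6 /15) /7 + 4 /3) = -19564 /15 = -1304.27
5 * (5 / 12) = 25 / 12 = 2.08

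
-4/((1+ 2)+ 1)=-1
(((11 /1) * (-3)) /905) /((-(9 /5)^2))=55 /4887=0.01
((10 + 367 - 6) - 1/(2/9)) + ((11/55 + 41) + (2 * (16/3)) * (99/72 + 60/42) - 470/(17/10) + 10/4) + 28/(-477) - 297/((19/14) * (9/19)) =-298.42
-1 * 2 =-2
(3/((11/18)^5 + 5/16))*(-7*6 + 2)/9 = -25194240/751541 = -33.52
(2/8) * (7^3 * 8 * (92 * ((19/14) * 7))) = 599564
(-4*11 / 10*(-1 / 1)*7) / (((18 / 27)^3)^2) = 56133 / 160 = 350.83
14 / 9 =1.56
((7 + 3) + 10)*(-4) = -80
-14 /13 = -1.08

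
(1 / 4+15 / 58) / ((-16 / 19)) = -1121 / 1856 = -0.60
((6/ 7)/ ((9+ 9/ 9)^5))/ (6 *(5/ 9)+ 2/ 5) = 9/ 3920000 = 0.00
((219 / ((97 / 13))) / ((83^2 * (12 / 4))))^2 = 900601 / 446535342289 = 0.00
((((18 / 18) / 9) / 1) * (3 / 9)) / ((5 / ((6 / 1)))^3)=8 / 125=0.06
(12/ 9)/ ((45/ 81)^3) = 972/ 125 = 7.78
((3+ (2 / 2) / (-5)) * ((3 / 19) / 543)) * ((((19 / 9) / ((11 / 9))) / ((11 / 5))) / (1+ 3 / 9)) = 21 / 43802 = 0.00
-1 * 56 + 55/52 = -2857/52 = -54.94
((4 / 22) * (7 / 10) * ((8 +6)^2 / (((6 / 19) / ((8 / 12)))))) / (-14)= -1862 / 495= -3.76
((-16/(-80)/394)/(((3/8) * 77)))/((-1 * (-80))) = 1/4550700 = 0.00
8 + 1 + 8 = 17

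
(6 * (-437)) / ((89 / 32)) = -83904 / 89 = -942.74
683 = 683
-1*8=-8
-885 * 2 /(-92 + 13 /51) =90270 /4679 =19.29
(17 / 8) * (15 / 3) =85 / 8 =10.62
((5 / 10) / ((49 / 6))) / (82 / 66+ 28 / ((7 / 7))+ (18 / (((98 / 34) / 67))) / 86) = 4257 / 2371538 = 0.00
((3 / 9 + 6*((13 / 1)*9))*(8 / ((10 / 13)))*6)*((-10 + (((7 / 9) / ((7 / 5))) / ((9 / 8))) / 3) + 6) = -168088.31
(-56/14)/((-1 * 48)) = 1/12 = 0.08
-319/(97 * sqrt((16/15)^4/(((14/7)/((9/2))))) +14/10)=-23925/12521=-1.91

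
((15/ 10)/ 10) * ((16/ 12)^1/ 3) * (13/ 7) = 13/ 105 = 0.12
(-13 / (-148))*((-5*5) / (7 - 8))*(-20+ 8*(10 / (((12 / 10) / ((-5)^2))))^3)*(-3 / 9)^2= 17650023.62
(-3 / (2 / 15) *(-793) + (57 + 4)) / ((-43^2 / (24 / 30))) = -71614 / 9245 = -7.75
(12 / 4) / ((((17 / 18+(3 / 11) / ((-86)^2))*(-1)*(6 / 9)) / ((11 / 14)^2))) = -199342539 / 67772194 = -2.94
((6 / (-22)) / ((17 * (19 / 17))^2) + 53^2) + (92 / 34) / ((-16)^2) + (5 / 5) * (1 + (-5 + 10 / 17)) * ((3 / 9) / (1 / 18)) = 24095477445 / 8640896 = 2788.54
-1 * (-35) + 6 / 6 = 36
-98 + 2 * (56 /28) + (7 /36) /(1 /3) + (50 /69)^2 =-1769027 /19044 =-92.89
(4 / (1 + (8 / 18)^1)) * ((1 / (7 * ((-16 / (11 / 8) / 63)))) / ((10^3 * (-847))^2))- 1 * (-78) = 2116226111999919 / 27131104000000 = 78.00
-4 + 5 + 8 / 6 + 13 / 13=3.33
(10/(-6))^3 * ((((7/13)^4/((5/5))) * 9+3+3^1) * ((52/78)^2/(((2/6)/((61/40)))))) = -63.60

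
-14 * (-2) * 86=2408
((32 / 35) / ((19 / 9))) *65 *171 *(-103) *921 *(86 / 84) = -467515839.67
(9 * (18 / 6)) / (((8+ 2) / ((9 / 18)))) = 27 / 20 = 1.35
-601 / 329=-1.83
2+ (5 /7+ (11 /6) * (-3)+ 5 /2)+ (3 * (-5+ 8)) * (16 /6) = 166 /7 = 23.71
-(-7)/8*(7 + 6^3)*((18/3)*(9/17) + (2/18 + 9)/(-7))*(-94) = -5261462/153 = -34388.64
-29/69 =-0.42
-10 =-10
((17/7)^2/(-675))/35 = -289/1157625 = -0.00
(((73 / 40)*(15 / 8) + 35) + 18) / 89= 3611 / 5696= 0.63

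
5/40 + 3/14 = 19/56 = 0.34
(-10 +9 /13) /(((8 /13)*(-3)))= 121 /24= 5.04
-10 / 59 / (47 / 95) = -950 / 2773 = -0.34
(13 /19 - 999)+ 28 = -18436 /19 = -970.32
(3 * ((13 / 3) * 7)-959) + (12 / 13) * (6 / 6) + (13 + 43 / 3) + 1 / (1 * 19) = -622211 / 741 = -839.69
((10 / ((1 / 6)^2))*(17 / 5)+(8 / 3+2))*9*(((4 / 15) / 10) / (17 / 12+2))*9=796176 / 1025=776.76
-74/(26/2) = -74/13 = -5.69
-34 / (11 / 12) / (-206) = 204 / 1133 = 0.18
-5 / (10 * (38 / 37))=-37 / 76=-0.49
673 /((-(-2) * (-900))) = -673 /1800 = -0.37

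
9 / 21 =3 / 7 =0.43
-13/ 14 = -0.93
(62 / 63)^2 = 0.97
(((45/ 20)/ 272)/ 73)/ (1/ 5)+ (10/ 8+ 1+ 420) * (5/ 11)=167684415/ 873664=191.93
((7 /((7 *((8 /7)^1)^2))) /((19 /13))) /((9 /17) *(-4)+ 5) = 221 /1216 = 0.18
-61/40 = -1.52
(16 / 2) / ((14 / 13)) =52 / 7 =7.43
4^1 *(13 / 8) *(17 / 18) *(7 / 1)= 1547 / 36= 42.97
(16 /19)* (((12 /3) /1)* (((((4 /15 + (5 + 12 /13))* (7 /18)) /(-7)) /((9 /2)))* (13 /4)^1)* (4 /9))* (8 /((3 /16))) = -9887744 /623295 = -15.86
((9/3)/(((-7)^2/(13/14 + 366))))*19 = 292809/686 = 426.84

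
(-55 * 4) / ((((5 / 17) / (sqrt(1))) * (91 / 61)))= -501.41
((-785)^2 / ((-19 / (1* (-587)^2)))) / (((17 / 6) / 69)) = -87905461258350 / 323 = -272153130830.80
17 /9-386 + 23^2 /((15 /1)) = -348.84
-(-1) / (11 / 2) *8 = 16 / 11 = 1.45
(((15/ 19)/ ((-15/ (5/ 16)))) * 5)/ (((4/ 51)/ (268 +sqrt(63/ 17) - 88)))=-57375/ 304 - 225 * sqrt(119)/ 1216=-190.75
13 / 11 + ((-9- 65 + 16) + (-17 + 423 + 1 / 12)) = 46103 / 132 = 349.27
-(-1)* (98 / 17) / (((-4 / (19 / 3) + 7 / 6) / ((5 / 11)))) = 55860 / 11407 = 4.90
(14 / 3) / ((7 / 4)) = 8 / 3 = 2.67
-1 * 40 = -40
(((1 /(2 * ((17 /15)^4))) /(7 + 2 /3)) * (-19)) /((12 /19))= -18275625 /15367864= -1.19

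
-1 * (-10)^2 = -100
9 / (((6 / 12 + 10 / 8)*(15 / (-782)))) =-9384 / 35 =-268.11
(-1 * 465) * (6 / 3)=-930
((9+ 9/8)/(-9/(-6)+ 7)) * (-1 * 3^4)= -96.49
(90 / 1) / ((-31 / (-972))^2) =88481.33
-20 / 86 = -10 / 43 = -0.23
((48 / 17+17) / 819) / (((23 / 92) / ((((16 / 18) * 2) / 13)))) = 21568 / 1628991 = 0.01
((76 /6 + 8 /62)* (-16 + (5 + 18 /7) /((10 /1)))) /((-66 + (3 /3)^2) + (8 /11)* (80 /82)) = 8180689 /2696535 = 3.03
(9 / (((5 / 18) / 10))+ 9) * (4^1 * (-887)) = -1181484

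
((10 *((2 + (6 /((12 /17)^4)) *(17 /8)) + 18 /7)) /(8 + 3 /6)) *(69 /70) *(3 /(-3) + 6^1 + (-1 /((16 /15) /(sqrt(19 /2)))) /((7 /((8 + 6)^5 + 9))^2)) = 1244729525 /3838464 - 360055859410555422725 *sqrt(38) /2006237184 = -1106316540562.57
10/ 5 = 2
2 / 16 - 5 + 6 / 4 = -27 / 8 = -3.38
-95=-95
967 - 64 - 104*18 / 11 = 8061 / 11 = 732.82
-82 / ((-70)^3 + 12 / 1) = 41 / 171494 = 0.00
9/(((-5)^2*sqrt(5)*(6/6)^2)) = 9*sqrt(5)/125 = 0.16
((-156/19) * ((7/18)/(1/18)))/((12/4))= -364/19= -19.16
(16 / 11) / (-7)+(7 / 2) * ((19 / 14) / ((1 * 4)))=1207 / 1232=0.98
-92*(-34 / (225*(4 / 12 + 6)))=3128 / 1425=2.20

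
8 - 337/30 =-97/30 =-3.23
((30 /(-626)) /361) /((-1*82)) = 15 /9265426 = 0.00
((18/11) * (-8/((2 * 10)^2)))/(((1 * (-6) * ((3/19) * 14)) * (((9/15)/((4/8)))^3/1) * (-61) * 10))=-19/8116416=-0.00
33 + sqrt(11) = 36.32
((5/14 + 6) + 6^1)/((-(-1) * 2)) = 173/28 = 6.18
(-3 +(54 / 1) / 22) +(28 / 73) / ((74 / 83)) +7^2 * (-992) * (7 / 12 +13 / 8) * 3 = -9567777332 / 29711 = -322028.12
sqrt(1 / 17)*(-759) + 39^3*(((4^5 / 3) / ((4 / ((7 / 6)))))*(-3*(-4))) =70866432-759*sqrt(17) / 17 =70866247.92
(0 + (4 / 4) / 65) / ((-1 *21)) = -1 / 1365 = -0.00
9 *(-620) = -5580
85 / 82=1.04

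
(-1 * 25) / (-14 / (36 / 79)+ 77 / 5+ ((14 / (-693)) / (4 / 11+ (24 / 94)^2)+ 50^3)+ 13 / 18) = -1172250 / 5860563197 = -0.00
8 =8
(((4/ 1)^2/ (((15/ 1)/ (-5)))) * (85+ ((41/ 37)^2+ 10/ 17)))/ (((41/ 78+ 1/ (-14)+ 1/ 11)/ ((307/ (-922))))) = 4967241511232/ 17563132361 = 282.82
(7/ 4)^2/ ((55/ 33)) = 147/ 80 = 1.84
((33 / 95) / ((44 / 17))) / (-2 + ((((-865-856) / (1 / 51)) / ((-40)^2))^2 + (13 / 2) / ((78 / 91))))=19584000 / 439928381137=0.00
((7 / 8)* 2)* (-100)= -175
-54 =-54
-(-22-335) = 357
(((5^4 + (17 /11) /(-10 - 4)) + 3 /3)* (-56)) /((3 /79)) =-10152764 /11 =-922978.55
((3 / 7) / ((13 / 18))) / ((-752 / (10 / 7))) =-135 / 119756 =-0.00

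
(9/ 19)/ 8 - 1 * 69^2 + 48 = -716367/ 152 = -4712.94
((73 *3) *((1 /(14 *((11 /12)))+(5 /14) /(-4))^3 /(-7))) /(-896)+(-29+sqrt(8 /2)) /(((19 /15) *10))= -173104795713 /81209655296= -2.13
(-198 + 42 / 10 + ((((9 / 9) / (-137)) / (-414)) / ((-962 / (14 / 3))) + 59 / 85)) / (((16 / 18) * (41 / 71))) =-95380592817401 / 253534753680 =-376.20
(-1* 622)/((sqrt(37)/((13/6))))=-4043* sqrt(37)/111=-221.56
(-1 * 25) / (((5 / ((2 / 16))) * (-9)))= 5 / 72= 0.07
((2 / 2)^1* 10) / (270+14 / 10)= 50 / 1357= 0.04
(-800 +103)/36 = -697/36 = -19.36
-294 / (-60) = 49 / 10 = 4.90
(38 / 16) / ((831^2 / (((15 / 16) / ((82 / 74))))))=3515 / 1208021376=0.00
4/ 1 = 4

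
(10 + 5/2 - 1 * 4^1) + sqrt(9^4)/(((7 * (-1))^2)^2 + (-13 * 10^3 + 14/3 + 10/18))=809695/95344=8.49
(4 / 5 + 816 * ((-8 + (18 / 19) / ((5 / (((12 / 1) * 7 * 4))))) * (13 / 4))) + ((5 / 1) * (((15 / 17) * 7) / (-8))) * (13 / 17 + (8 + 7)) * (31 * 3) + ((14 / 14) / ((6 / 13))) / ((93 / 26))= 2174818557139 / 15319890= 141960.46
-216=-216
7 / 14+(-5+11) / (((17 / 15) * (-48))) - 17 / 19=-1305 / 2584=-0.51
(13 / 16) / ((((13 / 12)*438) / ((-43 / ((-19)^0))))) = -43 / 584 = -0.07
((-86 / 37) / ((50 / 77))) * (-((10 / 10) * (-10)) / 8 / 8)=-3311 / 5920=-0.56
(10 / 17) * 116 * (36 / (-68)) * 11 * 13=-1492920 / 289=-5165.81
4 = 4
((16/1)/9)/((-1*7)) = -16/63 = -0.25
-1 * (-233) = 233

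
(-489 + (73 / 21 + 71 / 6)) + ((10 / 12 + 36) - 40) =-3338 / 7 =-476.86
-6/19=-0.32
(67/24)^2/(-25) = -4489/14400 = -0.31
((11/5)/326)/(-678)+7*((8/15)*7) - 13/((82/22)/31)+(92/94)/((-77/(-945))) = -69.98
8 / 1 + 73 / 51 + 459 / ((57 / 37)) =297850 / 969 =307.38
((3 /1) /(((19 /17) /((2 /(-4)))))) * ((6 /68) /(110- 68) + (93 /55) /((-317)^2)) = -16713489 /5880616280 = -0.00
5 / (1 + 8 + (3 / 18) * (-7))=30 / 47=0.64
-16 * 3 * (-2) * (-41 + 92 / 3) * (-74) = 73408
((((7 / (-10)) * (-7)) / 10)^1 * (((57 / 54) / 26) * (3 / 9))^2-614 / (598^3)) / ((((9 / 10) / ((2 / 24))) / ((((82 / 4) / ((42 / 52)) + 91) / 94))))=2708365619 / 271976122716480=0.00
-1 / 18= -0.06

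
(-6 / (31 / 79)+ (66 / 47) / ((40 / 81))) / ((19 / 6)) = -1088091 / 276830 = -3.93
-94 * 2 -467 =-655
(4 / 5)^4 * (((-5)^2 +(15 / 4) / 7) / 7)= 1.49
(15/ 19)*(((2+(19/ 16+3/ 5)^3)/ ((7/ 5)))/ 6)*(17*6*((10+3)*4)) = 2617661241/ 680960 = 3844.07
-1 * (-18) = 18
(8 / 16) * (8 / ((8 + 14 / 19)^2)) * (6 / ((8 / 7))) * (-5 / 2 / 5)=-7581 / 55112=-0.14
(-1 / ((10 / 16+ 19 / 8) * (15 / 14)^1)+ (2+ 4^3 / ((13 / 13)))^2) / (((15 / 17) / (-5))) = -3332102 / 135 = -24682.24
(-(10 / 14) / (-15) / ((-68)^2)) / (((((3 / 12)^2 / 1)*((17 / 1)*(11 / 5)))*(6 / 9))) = 5 / 756602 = 0.00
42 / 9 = 14 / 3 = 4.67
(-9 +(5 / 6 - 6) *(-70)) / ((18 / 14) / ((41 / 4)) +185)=303646 / 159393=1.91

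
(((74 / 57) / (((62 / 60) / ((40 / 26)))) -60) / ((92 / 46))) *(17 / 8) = -1889635 / 30628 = -61.70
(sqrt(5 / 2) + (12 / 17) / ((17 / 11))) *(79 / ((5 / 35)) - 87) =61512 / 289 + 233 *sqrt(10) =949.65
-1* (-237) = 237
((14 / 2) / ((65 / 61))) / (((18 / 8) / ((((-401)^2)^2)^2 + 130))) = 1141938847206385129529348 / 585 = 1952032217446812187229.66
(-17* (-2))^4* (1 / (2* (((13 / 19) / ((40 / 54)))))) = 253903840 / 351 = 723372.76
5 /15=0.33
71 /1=71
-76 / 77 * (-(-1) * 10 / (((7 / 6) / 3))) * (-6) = 82080 / 539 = 152.28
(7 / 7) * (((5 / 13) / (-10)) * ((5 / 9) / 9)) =-5 / 2106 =-0.00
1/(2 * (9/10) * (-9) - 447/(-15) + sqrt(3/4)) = 0.07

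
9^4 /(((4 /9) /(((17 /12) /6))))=111537 /32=3485.53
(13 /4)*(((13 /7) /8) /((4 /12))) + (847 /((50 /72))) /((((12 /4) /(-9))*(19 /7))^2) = 3016697403 /2021600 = 1492.23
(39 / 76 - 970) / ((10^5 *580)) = -73681 / 4408000000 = -0.00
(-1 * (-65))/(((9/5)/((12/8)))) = 54.17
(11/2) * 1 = 11/2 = 5.50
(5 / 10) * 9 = 9 / 2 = 4.50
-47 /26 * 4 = -94 /13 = -7.23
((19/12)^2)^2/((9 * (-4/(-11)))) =1.92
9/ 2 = 4.50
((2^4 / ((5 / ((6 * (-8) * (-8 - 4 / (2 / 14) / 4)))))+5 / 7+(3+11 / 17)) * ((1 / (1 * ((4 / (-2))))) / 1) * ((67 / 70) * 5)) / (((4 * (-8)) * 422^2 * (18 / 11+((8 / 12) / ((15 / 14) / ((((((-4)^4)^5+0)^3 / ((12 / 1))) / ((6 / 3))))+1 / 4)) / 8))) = 70639404551802269459400708588971856883542813 / 143549195308306917782305680841362465723038804992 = 0.00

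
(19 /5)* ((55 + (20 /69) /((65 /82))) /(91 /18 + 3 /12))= 39.65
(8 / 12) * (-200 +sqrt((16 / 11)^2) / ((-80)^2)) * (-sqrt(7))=352.77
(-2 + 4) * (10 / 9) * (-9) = -20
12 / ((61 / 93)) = 1116 / 61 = 18.30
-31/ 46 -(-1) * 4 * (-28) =-5183/ 46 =-112.67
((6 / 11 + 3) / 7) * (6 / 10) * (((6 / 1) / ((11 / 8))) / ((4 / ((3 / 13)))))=324 / 4235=0.08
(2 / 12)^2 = 1 / 36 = 0.03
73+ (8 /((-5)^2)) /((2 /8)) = 1857 /25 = 74.28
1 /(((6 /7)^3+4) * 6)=343 /9528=0.04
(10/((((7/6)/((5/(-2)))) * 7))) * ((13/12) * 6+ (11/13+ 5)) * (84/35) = -57780/637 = -90.71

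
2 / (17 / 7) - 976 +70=-15388 / 17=-905.18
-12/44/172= -3/1892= -0.00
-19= -19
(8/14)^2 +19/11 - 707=-379966/539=-704.95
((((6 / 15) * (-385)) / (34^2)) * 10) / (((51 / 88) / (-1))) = 33880 / 14739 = 2.30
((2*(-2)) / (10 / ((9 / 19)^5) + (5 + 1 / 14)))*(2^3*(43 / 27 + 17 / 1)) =-491847552 / 350846339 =-1.40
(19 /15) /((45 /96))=608 /225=2.70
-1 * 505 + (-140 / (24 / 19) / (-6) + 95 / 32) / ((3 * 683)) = -504.99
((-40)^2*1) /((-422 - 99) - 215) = -50 /23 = -2.17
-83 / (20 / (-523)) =43409 / 20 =2170.45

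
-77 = -77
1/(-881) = -1/881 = -0.00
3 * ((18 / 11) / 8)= 27 / 44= 0.61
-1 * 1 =-1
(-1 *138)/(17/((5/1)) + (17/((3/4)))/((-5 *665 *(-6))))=-4129650/101779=-40.57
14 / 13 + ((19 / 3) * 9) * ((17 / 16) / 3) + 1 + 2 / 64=9275 / 416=22.30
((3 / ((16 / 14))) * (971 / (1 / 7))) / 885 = 47579 / 2360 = 20.16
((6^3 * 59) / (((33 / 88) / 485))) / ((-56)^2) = 257535 / 49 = 5255.82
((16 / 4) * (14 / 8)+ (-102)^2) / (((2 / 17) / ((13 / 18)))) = 2300831 / 36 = 63911.97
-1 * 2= -2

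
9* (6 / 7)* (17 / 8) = 459 / 28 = 16.39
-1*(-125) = 125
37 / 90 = 0.41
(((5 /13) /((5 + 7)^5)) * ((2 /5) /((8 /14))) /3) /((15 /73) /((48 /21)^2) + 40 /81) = 511 /755403480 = 0.00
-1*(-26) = 26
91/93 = 0.98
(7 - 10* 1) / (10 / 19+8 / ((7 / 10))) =-133 / 530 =-0.25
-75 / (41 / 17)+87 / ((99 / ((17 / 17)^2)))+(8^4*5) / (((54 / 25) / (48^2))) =29556695114 / 1353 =21845303.11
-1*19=-19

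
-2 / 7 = -0.29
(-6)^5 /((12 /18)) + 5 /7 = -81643 /7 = -11663.29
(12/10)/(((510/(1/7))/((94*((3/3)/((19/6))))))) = 564/56525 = 0.01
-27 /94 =-0.29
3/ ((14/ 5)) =15/ 14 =1.07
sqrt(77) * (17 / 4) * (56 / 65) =238 * sqrt(77) / 65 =32.13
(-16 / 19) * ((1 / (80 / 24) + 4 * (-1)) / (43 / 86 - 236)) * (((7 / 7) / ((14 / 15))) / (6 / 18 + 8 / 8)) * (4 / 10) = -444 / 104405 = -0.00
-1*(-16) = 16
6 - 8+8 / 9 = -10 / 9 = -1.11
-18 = -18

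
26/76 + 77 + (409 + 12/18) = 55519/114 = 487.01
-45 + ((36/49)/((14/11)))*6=-14247/343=-41.54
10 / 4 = 5 / 2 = 2.50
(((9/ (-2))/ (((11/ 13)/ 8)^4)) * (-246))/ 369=350957568/ 14641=23970.87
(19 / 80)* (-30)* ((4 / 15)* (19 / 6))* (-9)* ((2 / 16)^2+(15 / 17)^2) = 15908187 / 369920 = 43.00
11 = 11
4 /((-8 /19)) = -19 /2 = -9.50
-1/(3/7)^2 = -49/9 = -5.44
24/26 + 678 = 8826/13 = 678.92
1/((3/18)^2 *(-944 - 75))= -36/1019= -0.04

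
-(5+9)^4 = -38416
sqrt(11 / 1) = sqrt(11) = 3.32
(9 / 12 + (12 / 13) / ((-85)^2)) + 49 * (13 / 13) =18691123 / 375700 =49.75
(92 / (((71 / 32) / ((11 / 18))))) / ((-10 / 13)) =-105248 / 3195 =-32.94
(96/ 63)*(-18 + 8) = -320/ 21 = -15.24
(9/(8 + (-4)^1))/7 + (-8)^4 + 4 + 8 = 115033/28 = 4108.32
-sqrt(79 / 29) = -sqrt(2291) / 29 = -1.65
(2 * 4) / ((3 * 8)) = 1 / 3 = 0.33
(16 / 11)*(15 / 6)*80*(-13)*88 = -332800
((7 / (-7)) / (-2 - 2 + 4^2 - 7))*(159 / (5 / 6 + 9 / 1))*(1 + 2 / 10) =-3.88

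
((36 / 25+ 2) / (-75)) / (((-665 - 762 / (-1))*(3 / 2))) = -172 / 545625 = -0.00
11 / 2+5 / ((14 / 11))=66 / 7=9.43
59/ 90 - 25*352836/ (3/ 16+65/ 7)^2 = -98291.35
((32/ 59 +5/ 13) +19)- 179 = -122009/ 767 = -159.07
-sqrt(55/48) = -sqrt(165)/12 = -1.07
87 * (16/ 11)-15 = 1227/ 11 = 111.55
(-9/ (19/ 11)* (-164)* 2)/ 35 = 32472/ 665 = 48.83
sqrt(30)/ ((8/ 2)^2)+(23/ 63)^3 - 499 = -124761286/ 250047+sqrt(30)/ 16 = -498.61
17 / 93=0.18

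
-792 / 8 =-99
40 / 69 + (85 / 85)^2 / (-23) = 37 / 69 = 0.54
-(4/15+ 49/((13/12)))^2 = -78712384/38025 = -2070.02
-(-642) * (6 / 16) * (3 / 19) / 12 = 3.17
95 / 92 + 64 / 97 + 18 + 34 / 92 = 20.06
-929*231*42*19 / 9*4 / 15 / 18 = -38055556 / 135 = -281893.01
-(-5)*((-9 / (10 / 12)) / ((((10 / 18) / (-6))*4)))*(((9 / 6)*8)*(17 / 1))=148716 / 5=29743.20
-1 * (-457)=457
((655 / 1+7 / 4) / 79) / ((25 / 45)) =23643 / 1580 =14.96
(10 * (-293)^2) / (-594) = -429245 / 297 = -1445.27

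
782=782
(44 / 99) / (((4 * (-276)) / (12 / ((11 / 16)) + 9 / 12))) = -89 / 12144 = -0.01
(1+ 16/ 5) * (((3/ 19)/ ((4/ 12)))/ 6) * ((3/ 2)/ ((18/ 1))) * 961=20181/ 760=26.55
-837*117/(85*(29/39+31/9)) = -11457693/41650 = -275.09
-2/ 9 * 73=-16.22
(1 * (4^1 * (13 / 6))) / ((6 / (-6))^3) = -8.67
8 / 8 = 1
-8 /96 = -1 /12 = -0.08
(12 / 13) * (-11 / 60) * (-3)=33 / 65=0.51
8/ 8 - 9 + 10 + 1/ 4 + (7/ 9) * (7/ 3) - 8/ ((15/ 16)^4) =-1274027/ 202500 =-6.29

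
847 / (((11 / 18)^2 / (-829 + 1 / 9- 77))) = -2054556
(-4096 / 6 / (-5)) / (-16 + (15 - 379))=-512 / 1425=-0.36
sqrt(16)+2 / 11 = 46 / 11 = 4.18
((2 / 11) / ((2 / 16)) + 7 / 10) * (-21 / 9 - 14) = -3871 / 110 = -35.19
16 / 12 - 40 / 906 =1.29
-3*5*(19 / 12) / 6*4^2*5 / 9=-950 / 27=-35.19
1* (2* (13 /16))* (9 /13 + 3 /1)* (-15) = -90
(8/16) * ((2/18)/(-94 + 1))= -1/1674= -0.00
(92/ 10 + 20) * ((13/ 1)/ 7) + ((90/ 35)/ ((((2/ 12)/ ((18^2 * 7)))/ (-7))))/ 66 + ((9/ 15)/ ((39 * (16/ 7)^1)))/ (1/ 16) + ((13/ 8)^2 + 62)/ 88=-9369236769/ 2562560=-3656.20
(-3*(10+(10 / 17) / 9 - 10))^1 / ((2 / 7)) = -35 / 51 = -0.69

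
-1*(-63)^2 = -3969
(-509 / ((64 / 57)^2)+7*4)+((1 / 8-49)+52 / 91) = -12158331 / 28672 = -424.05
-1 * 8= -8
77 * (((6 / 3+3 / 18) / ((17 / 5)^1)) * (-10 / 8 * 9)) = -75075 / 136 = -552.02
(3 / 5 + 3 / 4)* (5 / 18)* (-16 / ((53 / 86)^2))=-44376 / 2809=-15.80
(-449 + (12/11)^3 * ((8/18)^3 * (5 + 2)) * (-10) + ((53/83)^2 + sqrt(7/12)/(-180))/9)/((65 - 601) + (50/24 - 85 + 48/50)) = 5 * sqrt(21)/30032694 + 11312292460000/15298752764097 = 0.74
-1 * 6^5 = -7776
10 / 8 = 5 / 4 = 1.25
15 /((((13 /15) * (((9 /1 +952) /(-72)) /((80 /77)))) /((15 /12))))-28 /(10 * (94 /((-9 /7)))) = -372042351 /226060835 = -1.65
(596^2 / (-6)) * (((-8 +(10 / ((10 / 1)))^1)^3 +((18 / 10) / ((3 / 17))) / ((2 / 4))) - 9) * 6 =588948128 / 5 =117789625.60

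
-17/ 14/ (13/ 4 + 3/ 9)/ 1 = -0.34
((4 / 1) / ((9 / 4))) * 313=5008 / 9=556.44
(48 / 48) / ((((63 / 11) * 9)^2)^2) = 14641 / 103355177121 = 0.00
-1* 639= -639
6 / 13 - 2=-20 / 13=-1.54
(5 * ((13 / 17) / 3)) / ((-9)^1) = -65 / 459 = -0.14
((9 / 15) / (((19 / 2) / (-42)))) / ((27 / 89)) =-2492 / 285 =-8.74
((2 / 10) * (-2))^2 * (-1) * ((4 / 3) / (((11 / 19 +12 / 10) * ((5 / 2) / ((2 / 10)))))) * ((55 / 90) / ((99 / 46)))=-13984 / 5133375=-0.00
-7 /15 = -0.47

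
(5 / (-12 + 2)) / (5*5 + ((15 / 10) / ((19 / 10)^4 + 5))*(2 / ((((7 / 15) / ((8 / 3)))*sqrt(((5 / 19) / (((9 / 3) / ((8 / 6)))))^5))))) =177029721001 / 575993193353950 - 73818729054*sqrt(95) / 287996596676975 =-0.00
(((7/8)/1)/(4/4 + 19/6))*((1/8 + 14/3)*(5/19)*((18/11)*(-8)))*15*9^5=-1283430015/418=-3070406.73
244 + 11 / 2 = 499 / 2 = 249.50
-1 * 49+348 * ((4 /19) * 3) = 3245 /19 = 170.79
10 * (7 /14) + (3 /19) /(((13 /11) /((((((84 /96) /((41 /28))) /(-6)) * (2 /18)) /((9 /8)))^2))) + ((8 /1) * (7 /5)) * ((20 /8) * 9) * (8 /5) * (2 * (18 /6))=99059107945321 /40862596905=2424.20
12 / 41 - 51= -2079 / 41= -50.71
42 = 42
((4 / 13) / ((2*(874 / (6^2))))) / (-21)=-12 / 39767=-0.00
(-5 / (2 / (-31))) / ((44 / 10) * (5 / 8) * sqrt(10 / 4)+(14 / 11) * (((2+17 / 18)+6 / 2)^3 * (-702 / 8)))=-41055454079640 / 12427547616730009 - 2406341520 * sqrt(10) / 12427547616730009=-0.00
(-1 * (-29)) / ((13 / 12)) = 348 / 13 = 26.77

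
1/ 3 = 0.33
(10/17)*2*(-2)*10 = -23.53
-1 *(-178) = 178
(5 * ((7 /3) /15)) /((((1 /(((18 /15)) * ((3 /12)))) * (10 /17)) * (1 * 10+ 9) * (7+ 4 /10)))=119 /42180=0.00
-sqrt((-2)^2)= -2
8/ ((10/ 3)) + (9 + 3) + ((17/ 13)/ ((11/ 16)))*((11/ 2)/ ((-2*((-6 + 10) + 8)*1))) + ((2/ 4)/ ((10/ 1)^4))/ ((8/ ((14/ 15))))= 13.96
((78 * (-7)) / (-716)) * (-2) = -273 / 179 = -1.53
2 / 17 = 0.12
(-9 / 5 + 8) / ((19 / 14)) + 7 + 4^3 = 7179 / 95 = 75.57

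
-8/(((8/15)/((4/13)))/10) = -600/13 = -46.15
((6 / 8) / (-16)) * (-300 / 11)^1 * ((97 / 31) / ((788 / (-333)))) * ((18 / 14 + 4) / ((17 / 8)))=-268905825 / 63952504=-4.20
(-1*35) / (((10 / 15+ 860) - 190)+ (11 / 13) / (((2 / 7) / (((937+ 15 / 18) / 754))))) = -274456 / 5287985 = -0.05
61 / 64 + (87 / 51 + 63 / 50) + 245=6770597 / 27200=248.92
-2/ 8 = -1/ 4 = -0.25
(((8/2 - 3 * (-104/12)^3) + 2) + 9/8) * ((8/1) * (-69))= -3245783/3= -1081927.67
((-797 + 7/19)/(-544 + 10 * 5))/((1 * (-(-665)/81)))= 613008/3120845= 0.20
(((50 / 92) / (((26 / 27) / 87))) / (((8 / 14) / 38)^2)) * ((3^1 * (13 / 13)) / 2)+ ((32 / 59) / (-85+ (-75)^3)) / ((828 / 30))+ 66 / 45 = 9698014431489717 / 29775185440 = 325707.94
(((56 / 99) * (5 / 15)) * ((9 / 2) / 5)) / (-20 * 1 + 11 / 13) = -364 / 41085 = -0.01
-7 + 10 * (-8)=-87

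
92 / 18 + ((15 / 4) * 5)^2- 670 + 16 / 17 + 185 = -311839 / 2448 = -127.39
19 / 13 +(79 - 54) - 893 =-11265 / 13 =-866.54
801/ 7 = 114.43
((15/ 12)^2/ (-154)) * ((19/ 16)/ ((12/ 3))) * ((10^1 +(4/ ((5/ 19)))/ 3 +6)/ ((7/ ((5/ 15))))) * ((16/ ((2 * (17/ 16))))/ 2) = -7505/ 659736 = -0.01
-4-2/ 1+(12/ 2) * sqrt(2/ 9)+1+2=-3+2 * sqrt(2)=-0.17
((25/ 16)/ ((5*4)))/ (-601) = -5/ 38464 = -0.00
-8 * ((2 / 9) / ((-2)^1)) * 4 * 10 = 320 / 9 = 35.56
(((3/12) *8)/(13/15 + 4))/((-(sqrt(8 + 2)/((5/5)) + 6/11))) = 990/42851 - 1815 *sqrt(10)/42851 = -0.11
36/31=1.16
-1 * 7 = -7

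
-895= -895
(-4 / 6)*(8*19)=-304 / 3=-101.33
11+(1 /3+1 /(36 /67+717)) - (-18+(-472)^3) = 1685094089289 /16025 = 105154077.33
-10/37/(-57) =10/2109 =0.00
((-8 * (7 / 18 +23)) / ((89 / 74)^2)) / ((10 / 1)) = -4610792 / 356445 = -12.94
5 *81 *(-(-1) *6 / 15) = 162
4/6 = 2/3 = 0.67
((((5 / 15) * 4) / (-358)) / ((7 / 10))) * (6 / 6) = -20 / 3759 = -0.01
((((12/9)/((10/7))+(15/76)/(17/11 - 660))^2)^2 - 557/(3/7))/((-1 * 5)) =6037706636070261595395993198959/23241457006510380109120800000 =259.78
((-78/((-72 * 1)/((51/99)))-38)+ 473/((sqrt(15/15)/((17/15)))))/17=987277/33660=29.33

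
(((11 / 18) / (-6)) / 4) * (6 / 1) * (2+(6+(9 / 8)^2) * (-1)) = 3707 / 4608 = 0.80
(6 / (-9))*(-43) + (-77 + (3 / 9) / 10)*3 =-6067 / 30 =-202.23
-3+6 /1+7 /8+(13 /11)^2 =5103 /968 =5.27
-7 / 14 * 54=-27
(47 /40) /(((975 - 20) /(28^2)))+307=1470531 /4775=307.96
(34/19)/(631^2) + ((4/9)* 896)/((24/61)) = 206737933270/204256593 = 1012.15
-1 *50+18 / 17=-832 / 17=-48.94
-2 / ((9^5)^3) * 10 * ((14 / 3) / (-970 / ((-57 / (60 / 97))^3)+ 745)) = -3614034536 / 5939503720893111606342093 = -0.00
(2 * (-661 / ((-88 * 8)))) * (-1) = -661 / 352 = -1.88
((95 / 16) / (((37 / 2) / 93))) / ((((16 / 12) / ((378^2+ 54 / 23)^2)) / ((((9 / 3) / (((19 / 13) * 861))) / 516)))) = 16322003157080205 / 7729612576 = 2111619.83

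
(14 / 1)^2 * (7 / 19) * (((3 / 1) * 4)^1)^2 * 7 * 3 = 4148928 / 19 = 218364.63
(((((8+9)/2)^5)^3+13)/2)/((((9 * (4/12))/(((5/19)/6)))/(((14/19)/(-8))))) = -100184806802858462195/1703411712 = -58814205689.14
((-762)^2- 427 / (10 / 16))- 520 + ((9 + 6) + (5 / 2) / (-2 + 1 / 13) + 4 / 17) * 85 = 5806253 / 10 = 580625.30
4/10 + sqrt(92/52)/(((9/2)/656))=2/5 + 1312 * sqrt(299)/117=194.30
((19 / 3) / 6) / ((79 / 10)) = 95 / 711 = 0.13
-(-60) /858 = 10 /143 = 0.07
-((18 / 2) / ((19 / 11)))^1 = -99 / 19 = -5.21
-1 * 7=-7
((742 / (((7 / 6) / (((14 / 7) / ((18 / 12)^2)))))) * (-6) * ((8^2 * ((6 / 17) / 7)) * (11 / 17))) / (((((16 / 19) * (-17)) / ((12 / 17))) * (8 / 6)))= 153128448 / 584647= 261.92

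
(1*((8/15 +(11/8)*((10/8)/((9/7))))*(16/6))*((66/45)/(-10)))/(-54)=29623/2187000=0.01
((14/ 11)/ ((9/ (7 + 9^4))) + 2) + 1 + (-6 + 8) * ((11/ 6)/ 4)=369359/ 396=932.72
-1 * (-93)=93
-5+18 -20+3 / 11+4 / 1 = -30 / 11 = -2.73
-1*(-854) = 854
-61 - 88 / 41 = -2589 / 41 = -63.15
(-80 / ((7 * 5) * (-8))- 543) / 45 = -3799 / 315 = -12.06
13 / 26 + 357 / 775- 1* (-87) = 136339 / 1550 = 87.96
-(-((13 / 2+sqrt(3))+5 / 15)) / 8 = sqrt(3) / 8+41 / 48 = 1.07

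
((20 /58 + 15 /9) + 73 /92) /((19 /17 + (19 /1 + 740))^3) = 8484751 /1328473628829984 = 0.00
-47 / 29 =-1.62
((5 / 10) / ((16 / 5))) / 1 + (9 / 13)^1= 353 / 416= 0.85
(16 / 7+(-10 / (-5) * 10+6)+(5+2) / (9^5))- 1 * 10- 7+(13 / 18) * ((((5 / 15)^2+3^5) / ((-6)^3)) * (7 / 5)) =83890547 / 8266860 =10.15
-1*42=-42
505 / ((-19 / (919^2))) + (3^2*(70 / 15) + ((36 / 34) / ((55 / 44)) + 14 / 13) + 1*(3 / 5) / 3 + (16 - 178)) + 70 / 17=-471288540382 / 20995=-22447656.13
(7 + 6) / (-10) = -13 / 10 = -1.30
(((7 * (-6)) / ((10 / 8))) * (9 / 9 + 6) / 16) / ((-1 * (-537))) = -49 / 1790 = -0.03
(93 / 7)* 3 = 279 / 7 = 39.86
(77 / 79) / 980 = 11 / 11060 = 0.00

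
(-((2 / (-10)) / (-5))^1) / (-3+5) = -1 / 50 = -0.02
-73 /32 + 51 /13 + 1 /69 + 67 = 1970711 /28704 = 68.66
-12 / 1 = -12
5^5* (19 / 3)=59375 / 3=19791.67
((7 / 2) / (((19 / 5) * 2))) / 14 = 5 / 152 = 0.03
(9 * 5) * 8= 360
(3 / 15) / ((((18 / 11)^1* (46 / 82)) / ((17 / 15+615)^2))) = 19260984182 / 232875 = 82709.54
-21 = -21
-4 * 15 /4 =-15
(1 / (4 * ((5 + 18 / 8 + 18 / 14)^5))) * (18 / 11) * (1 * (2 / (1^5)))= 154893312 / 8577923917189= 0.00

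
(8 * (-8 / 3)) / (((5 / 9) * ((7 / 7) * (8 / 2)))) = -48 / 5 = -9.60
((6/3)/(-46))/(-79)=1/1817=0.00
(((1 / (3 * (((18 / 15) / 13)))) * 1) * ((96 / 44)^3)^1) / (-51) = -16640 / 22627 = -0.74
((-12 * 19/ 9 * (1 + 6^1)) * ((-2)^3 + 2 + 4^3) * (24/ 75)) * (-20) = 987392/ 15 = 65826.13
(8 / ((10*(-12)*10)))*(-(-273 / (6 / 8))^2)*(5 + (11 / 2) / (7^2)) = 112892 / 25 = 4515.68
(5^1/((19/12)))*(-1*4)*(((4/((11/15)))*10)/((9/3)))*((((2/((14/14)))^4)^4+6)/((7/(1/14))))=-1573008000/10241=-153599.06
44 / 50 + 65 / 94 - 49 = -111457 / 2350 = -47.43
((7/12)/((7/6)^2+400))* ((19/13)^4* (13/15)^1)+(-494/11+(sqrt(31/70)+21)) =-41733920978/1745944915+sqrt(2170)/70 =-23.24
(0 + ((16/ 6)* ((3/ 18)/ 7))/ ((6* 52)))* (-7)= -1/ 702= -0.00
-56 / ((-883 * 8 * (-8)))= -7 / 7064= -0.00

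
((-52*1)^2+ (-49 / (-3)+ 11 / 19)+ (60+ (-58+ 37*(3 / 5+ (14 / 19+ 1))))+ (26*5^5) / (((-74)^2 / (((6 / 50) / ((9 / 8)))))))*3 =1096737468 / 130055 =8432.87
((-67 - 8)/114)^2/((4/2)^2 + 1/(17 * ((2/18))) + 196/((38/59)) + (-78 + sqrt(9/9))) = 10625/5691336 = 0.00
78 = 78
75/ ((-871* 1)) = -75/ 871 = -0.09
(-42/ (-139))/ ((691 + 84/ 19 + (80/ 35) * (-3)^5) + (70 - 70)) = 5586/ 2588041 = 0.00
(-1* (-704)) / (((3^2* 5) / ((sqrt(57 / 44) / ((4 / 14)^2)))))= 392* sqrt(627) / 45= 218.13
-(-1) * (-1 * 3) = -3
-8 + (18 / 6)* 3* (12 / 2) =46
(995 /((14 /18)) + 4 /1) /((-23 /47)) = -422201 /161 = -2622.37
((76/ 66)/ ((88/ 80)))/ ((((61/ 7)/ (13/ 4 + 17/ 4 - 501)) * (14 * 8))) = -31255/ 59048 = -0.53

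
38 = 38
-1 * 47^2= -2209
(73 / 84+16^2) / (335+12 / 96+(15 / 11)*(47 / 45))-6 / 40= 7628051 / 12438860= 0.61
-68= -68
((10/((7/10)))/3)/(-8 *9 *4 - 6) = -50/3087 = -0.02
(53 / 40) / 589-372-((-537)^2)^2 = -1959171393357427 / 23560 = -83156680533.00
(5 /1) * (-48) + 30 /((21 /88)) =-800 /7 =-114.29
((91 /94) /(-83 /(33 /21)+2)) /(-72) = 77 /291024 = 0.00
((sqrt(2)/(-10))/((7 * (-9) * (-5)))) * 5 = -sqrt(2)/630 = -0.00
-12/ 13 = -0.92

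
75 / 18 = 25 / 6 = 4.17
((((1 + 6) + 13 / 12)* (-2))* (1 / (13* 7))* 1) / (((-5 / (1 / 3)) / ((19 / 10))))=1843 / 81900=0.02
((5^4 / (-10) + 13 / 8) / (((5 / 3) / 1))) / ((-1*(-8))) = -1461 / 320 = -4.57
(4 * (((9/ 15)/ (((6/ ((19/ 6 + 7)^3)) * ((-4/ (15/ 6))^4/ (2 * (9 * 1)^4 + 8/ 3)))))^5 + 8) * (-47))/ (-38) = 2555601619057132932599974591747187647165023338881215835402393/ 1251406407908908561211483851063296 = 2042183580734196123150535000.00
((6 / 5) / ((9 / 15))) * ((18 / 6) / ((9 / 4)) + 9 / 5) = 94 / 15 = 6.27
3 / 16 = 0.19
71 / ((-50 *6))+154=46129 / 300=153.76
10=10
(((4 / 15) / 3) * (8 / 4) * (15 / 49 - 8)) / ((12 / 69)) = -7.86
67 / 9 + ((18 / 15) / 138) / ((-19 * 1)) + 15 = 441361 / 19665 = 22.44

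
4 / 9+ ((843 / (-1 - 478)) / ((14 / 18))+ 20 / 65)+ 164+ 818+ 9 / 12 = 1539764771 / 1569204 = 981.24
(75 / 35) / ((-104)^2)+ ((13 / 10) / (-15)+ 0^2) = -491003 / 5678400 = -0.09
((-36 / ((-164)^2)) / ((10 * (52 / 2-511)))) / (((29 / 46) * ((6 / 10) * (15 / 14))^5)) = 3092488 / 775617308325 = 0.00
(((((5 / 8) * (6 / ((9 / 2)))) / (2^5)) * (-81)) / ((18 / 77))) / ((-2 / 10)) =5775 / 128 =45.12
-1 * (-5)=5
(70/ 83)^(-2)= 6889/ 4900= 1.41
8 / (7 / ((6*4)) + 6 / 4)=192 / 43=4.47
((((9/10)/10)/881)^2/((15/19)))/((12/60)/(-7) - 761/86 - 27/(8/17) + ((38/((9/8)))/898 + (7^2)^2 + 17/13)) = 8111778129/1433542683878098266250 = 0.00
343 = 343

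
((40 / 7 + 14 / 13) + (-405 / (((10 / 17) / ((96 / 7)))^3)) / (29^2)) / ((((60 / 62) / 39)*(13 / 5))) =-94487.32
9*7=63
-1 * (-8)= 8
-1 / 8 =-0.12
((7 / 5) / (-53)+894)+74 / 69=16365917 / 18285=895.05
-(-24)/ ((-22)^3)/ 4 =-3/ 5324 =-0.00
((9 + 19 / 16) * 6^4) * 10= 132030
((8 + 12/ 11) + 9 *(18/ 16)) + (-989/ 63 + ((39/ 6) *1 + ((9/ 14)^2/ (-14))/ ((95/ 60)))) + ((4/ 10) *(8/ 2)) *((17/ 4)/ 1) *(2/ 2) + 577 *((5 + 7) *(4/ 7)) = 102542038331/ 25807320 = 3973.37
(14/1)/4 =7/2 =3.50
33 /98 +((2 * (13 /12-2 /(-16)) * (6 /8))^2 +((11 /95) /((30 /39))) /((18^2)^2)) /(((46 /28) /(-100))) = -199.63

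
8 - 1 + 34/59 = 447/59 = 7.58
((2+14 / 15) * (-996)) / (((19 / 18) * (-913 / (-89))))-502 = -73322 / 95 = -771.81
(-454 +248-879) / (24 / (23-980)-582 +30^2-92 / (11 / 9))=-346115 / 77422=-4.47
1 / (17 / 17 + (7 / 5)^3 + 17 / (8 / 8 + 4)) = 125 / 893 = 0.14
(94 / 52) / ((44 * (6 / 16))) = 47 / 429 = 0.11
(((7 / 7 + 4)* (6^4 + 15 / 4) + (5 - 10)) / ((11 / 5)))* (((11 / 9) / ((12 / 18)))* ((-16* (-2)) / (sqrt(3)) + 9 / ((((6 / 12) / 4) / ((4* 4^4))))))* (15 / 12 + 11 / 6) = 4805375* sqrt(3) / 27 + 1230176000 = 1230484264.95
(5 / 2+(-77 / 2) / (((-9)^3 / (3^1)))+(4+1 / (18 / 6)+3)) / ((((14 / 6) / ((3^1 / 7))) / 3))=2428 / 441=5.51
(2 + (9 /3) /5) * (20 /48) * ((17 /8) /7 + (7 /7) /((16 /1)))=533 /1344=0.40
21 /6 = 7 /2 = 3.50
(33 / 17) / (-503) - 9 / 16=-77487 / 136816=-0.57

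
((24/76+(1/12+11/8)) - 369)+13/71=-11883377/32376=-367.04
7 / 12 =0.58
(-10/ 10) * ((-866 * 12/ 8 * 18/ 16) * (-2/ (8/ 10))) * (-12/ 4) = 175365/ 16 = 10960.31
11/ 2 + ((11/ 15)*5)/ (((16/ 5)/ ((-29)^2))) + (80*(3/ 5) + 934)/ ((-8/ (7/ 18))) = 132683/ 144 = 921.41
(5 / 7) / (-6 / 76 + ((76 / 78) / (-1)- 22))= -1482 / 47831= -0.03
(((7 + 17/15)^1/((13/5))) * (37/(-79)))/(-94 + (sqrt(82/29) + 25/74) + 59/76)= 35693750816 * sqrt(2378)/6093643734002877 + 32049294462680/2031214578000959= 0.02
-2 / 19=-0.11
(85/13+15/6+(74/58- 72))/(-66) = 46511/49764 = 0.93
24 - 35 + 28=17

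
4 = 4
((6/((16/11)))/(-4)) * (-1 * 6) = 99/16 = 6.19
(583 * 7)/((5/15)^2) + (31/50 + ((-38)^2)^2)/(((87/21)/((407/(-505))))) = -270132901269/732250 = -368908.02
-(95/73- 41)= 2898/73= 39.70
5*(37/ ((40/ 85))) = 3145/ 8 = 393.12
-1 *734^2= -538756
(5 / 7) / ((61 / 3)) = 15 / 427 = 0.04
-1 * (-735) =735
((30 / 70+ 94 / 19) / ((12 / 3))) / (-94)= -715 / 50008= -0.01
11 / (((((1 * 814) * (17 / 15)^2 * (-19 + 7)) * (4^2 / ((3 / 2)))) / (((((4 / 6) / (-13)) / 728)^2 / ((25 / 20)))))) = -5 / 15323889538048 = -0.00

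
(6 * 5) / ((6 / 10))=50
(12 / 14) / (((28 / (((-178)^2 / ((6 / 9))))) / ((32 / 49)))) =2281248 / 2401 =950.12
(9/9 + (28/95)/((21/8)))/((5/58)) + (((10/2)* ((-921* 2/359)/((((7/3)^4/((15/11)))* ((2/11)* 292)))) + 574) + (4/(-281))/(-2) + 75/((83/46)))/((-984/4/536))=-113890699728052288589/85741801100348925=-1328.30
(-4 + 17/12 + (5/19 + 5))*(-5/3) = -3055/684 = -4.47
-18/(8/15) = -135/4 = -33.75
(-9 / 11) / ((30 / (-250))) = 75 / 11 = 6.82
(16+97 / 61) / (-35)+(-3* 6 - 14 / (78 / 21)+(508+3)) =13564651 / 27755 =488.73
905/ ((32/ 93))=84165/ 32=2630.16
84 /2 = 42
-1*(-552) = 552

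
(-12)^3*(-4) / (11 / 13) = 89856 / 11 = 8168.73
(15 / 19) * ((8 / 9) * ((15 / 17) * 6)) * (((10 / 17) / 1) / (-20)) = -600 / 5491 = -0.11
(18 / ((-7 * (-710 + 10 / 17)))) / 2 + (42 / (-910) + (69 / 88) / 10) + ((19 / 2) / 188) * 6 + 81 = 4102194559 / 50434384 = 81.34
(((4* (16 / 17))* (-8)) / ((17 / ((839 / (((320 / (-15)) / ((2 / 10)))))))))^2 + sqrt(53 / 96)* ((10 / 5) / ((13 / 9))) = 3* sqrt(318) / 52 + 405458496 / 2088025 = 195.21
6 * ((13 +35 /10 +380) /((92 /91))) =2353.14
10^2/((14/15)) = 750/7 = 107.14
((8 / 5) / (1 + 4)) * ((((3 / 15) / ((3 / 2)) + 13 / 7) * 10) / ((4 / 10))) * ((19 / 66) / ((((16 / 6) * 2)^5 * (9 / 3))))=3249 / 9175040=0.00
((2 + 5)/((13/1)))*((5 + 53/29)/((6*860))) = 231/324220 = 0.00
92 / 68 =23 / 17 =1.35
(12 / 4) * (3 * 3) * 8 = 216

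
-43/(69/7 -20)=301/71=4.24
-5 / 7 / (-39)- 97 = -96.98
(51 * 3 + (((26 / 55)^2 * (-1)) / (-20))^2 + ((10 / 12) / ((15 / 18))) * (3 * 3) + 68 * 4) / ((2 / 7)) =694990168677 / 457531250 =1519.00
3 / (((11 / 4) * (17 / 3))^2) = 432 / 34969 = 0.01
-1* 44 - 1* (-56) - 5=7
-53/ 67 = -0.79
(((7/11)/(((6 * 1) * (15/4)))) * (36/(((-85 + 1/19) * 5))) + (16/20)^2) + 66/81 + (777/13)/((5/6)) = 380003636/5193045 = 73.18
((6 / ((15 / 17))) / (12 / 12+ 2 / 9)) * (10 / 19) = 612 / 209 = 2.93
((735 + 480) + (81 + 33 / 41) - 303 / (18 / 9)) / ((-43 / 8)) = -375660 / 1763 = -213.08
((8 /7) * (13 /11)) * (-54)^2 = 303264 /77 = 3938.49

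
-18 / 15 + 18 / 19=-24 / 95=-0.25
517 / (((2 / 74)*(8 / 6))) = 57387 / 4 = 14346.75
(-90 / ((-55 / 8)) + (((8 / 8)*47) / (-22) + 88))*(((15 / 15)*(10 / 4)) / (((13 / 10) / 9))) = 489825 / 286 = 1712.67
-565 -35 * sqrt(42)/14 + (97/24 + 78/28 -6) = -94781/168 -5 * sqrt(42)/2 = -580.37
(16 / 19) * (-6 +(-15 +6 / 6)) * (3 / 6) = -160 / 19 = -8.42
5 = 5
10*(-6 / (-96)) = 0.62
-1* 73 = -73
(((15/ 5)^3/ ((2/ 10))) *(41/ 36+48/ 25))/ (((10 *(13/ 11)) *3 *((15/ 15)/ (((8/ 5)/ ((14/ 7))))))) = 9.32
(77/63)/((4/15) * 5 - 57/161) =161/129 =1.25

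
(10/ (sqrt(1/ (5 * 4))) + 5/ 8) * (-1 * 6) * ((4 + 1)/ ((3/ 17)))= -3400 * sqrt(5) - 425/ 4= -7708.88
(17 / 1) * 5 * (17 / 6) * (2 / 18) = 1445 / 54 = 26.76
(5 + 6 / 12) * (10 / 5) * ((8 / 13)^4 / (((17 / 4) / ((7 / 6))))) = 630784 / 1456611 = 0.43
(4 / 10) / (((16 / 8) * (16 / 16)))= 1 / 5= 0.20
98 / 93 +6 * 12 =6794 / 93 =73.05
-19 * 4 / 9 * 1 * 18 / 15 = -152 / 15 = -10.13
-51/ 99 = -17/ 33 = -0.52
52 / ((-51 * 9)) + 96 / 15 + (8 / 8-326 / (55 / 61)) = -8943721 / 25245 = -354.28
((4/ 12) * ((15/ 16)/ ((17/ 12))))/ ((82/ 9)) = 135/ 5576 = 0.02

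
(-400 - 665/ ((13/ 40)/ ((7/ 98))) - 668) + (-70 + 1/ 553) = -9231769/ 7189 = -1284.15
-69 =-69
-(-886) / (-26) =-443 / 13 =-34.08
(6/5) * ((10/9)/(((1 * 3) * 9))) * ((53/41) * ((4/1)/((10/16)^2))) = 54272/83025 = 0.65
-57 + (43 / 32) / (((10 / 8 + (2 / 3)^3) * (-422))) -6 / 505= -16232721777 / 284714960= -57.01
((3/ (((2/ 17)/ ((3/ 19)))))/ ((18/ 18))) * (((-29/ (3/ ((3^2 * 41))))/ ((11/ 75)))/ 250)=-1637253/ 4180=-391.69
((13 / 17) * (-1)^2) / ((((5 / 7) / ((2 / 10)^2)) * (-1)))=-91 / 2125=-0.04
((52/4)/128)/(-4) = -0.03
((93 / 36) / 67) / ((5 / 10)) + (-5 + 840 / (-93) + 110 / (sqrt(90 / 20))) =-173909 / 12462 + 110 *sqrt(2) / 3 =37.90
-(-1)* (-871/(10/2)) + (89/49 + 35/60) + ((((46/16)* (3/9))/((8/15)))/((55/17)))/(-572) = -50849009881/295975680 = -171.80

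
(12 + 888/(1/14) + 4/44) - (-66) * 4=12708.09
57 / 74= 0.77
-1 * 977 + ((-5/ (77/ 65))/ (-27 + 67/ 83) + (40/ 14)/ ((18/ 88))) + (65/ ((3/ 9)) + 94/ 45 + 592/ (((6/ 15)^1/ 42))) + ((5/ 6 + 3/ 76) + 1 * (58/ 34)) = 99590922884219/ 1622086620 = 61396.80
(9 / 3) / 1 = 3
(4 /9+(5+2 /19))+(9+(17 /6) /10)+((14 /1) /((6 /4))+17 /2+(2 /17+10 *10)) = 7720063 /58140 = 132.78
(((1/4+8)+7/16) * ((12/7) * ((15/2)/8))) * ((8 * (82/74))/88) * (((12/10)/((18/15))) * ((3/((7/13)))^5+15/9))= 2893203835815/383065144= 7552.77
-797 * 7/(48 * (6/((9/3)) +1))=-5579/144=-38.74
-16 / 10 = -8 / 5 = -1.60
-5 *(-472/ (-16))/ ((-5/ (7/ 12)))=413/ 24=17.21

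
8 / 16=1 / 2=0.50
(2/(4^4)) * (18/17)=9/1088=0.01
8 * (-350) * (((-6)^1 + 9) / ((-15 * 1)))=560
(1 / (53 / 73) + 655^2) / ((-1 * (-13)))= 33002.03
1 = 1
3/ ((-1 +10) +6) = 1/ 5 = 0.20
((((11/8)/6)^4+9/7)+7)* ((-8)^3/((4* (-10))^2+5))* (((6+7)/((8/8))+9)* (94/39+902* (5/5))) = -52608.70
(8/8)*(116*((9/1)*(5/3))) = 1740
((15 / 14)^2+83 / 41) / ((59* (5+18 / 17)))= 433381 / 48834772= 0.01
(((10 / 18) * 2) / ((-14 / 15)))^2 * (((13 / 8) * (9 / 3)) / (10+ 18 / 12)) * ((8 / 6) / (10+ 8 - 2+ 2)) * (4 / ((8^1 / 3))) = 8125 / 121716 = 0.07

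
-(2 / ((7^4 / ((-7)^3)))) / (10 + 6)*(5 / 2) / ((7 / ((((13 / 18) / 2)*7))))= 65 / 4032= 0.02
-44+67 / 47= -42.57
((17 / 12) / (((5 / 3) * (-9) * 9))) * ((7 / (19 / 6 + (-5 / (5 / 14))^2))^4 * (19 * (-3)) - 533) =18477696200296549 / 3303593749012500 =5.59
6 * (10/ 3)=20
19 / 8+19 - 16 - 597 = -4733 / 8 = -591.62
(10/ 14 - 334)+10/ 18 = -20962/ 63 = -332.73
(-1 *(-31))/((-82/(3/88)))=-93/7216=-0.01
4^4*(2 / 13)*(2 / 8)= 128 / 13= 9.85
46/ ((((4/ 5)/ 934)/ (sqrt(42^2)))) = 2255610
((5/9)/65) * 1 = 1/117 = 0.01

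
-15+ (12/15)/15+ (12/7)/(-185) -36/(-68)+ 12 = -801298/330225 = -2.43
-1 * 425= -425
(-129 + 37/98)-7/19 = -240181/1862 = -128.99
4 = 4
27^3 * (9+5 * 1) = 275562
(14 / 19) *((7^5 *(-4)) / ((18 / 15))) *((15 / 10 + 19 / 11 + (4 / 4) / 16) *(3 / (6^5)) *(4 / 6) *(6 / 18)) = -113531285 / 9751104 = -11.64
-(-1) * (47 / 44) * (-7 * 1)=-329 / 44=-7.48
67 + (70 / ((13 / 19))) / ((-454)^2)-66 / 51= 1496516523 / 22775818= 65.71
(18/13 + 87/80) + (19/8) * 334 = 827551/1040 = 795.72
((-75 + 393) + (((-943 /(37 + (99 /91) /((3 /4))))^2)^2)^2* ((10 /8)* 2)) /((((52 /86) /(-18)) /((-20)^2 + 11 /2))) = -4614519700718082154157306028930223077316269537 /1168301363360859102665834544052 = -3949768309302890.29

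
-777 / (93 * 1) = -8.35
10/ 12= 5/ 6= 0.83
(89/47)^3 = 6.79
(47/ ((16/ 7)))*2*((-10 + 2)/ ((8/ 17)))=-5593/ 8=-699.12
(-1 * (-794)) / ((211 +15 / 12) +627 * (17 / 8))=6352 / 12357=0.51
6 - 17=-11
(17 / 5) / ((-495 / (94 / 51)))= -94 / 7425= -0.01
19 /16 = 1.19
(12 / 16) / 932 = 3 / 3728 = 0.00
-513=-513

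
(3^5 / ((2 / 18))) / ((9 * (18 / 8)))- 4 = 104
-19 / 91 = -0.21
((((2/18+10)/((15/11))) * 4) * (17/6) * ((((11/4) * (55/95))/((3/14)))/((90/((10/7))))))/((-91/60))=-90508/13851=-6.53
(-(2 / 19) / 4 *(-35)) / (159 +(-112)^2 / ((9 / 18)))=35 / 959386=0.00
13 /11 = 1.18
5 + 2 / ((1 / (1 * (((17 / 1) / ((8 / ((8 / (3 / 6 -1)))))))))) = -63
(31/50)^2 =961/2500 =0.38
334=334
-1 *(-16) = 16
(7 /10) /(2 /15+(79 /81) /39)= 22113 /5002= 4.42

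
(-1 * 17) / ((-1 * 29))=17 / 29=0.59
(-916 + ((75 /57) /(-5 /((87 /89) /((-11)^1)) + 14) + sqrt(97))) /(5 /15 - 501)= 319165431 /174452794 - 3 * sqrt(97) /1502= 1.81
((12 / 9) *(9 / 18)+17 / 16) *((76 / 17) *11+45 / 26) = 88.03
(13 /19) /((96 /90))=195 /304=0.64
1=1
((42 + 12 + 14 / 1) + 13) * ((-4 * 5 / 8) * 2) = -405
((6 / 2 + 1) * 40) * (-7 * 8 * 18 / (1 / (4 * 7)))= -4515840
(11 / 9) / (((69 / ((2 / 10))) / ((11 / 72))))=121 / 223560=0.00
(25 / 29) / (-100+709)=25 / 17661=0.00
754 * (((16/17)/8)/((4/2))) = 754/17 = 44.35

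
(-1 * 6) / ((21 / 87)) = -174 / 7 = -24.86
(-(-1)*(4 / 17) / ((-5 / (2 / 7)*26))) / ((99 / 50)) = -40 / 153153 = -0.00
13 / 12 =1.08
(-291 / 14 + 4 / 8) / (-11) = 1.84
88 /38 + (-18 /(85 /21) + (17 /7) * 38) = 1019196 /11305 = 90.15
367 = 367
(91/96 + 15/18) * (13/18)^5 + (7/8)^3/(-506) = 889027091/2549657088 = 0.35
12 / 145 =0.08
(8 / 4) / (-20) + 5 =49 / 10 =4.90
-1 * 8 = -8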